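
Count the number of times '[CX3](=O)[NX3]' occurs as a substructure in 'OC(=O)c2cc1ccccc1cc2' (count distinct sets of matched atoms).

0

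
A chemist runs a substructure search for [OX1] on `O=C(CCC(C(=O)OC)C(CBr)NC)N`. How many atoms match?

2

The query [OX1] means: aliphatic oxygen with one total connection — typically a carbonyl =O or an oxide.
Check the 15 heavy atoms by environment: 7× C (X4) → no; 2× C (X3) → no; 2× O (X1) → match; 2× N (X3) → no; 1× Br (X1) → no; 1× O (X2) → no.
That gives 2 matching atoms.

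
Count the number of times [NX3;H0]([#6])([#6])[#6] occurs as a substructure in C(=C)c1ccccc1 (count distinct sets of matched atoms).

0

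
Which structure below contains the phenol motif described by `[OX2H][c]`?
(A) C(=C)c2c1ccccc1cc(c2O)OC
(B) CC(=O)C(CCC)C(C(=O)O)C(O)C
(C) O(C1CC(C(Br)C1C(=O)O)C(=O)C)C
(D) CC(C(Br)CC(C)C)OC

A

[OX2H][c] describes a hydroxyl oxygen attached to an aromatic carbon (a phenol).
(A) contains a hydroxyl group (-OH), which satisfies every atom and bond constraint.
(B) has a hydroxyl group (-OH) but the -OH is on an aliphatic carbon, not an aromatic c.
(C) has a methoxy ether (-OCH3) but the oxygen has H0, not H1.
(D) has a methoxy ether (-OCH3) but the oxygen has H0, not H1.
So the answer is (A).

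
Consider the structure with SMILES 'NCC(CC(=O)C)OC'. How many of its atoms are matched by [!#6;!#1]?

3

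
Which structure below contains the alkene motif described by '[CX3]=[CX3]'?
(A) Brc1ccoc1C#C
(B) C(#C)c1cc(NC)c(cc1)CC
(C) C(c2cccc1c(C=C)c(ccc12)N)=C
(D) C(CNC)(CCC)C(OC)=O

[CX3]=[CX3] describes a non-aromatic C=C double bond between two sp2 carbons (an alkene).
(A) has an ethynyl group (-C#CH) but the C-C bond is a triple bond, not a double bond.
(B) has an ethynyl group (-C#CH) but the C-C bond is a triple bond, not a double bond.
(C) contains a vinyl group (-CH=CH2), which satisfies every atom and bond constraint.
(D) has an ethyl group (-CH2CH3) but its C-C bond is a single bond between CX4 carbons, not CX3=CX3.
So the answer is (C).

C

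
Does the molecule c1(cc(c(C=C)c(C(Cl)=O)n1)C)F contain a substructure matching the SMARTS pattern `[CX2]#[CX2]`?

No

The pattern [CX2]#[CX2] describes a carbon-carbon triple bond — an alkyne.
The closest candidate here is a vinyl group (-CH=CH2), but the C=C is a double bond; both carbons are CX3, not CX2. No other fragment satisfies the full query, so there is no match.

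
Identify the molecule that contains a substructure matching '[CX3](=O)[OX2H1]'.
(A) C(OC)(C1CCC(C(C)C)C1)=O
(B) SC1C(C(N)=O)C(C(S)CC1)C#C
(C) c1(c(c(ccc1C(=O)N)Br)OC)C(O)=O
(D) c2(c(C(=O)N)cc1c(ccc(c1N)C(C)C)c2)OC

C

[CX3](=O)[OX2H1] describes an sp2 carbon double-bonded to O and single-bonded to an -OH oxygen (a carboxylic acid).
(A) has a methyl-ester group (-C(=O)OCH3) but the singly-bonded O has no H (OX2H0, not OX2H1).
(B) has a primary amide (-C(=O)NH2) but the carbonyl is bonded to N, not to an -OH oxygen.
(C) contains a carboxylic acid group (-C(=O)OH), which satisfies every atom and bond constraint.
(D) has a primary amide (-C(=O)NH2) but the carbonyl is bonded to N, not to an -OH oxygen.
So the answer is (C).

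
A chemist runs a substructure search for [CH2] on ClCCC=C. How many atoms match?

The query [CH2] means: aliphatic carbon with exactly two hydrogens.
Check the 5 heavy atoms by environment: 3× C (H2) → match; 1× Cl (H0) → no; 1× C (H1) → no.
That gives 3 matching atoms.

3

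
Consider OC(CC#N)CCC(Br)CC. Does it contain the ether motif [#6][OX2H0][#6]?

No

The pattern [#6][OX2H0][#6] describes an aliphatic oxygen bridging two carbons with no H on the oxygen — an ether.
The closest candidate here is a hydroxyl group (-OH), but the oxygen has H1, not H0 bridging two carbons. No other fragment satisfies the full query, so there is no match.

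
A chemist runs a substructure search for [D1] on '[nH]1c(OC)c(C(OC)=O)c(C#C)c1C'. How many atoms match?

5

Check the 14 heavy atoms by environment: 1× n (aromatic, D2) → no; 4× c (aromatic, D3) → no; 1× C (D3) → no; 1× O (D1) → match; 2× O (D2) → no; 4× C (D1) → match; 1× C (D2) → no.
Summing the matching environments: 1 + 4 = 5 matching atoms.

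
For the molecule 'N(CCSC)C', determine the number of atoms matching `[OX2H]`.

Check the 6 heavy atoms by environment: 2× C (H2, X4) → no; 1× S (H0, X2) → no; 2× C (H3, X4) → no; 1× N (H1, X3) → no.
No environment satisfies the query, so 0 matching atoms.

0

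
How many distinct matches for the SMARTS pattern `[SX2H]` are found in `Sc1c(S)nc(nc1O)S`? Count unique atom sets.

3

[SX2H] is the SMARTS for a thiol: an aliphatic sulfur with two connections, one being H.
The molecule carries 3 separate instances of a thiol (-SH) meeting every constraint; each maps to a distinct set of atoms, giving 3 matches.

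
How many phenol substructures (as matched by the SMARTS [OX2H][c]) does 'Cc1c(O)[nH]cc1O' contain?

[OX2H][c] is the SMARTS for a phenol: a hydroxyl oxygen attached to an aromatic carbon.
The molecule carries 2 separate instances of a hydroxyl group (-OH) meeting every constraint; each maps to a distinct set of atoms, giving 2 matches.

2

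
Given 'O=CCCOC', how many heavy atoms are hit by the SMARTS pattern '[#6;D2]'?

The query [#6;D2] means: any carbon bonded to exactly two heavy atoms.
Check the 6 heavy atoms by environment: 3× C (D2) → match; 1× O (D1) → no; 1× O (D2) → no; 1× C (D1) → no.
That gives 3 matching atoms.

3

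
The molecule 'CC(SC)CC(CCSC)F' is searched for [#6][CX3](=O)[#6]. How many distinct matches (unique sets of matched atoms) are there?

[#6][CX3](=O)[#6] is the SMARTS for a ketone: a carbonyl carbon (no H) flanked by two carbons.
No fragment in the molecule satisfies every constraint, giving 0 matches.

0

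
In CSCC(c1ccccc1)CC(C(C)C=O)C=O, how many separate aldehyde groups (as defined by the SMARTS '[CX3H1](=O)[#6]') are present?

2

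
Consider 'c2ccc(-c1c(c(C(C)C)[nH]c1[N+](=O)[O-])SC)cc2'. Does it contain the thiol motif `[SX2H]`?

No

The pattern [SX2H] describes an aliphatic sulfur with two connections, one being H — a thiol.
The closest candidate here is a methylthio ether (-SCH3), but the sulfur has H0 (bonded to two carbons), not H1. No other fragment satisfies the full query, so there is no match.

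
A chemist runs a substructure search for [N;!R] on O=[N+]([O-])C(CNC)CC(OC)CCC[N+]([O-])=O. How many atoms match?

3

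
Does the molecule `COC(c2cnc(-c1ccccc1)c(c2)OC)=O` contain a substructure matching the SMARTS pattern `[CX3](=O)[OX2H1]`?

No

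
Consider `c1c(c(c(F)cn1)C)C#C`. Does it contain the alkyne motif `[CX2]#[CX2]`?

The pattern [CX2]#[CX2] describes a carbon-carbon triple bond — an alkyne.
The molecule carries an ethynyl group (-C#CH), whose atoms satisfy every constraint of the query, so the pattern matches.

Yes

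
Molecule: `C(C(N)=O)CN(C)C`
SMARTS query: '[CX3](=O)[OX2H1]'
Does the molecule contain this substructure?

No

The pattern [CX3](=O)[OX2H1] describes an sp2 carbon double-bonded to O and single-bonded to an -OH oxygen — a carboxylic acid.
The closest candidate here is a primary amide (-C(=O)NH2), but the carbonyl is bonded to N, not to an -OH oxygen. No other fragment satisfies the full query, so there is no match.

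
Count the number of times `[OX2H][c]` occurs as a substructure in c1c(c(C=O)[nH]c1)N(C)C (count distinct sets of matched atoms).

0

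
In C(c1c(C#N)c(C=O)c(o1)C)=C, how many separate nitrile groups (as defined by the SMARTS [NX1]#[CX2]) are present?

1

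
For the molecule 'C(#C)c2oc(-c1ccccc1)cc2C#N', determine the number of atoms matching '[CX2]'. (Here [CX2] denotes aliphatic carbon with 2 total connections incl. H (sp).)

3

The query [CX2] means: C with X2: aliphatic carbon with exactly 2 total connections.
Check the 15 heavy atoms by environment: 1× o (aromatic, X2) → no; 10× c (aromatic, X3) → no; 3× C (X2) → match; 1× N (X1) → no.
That gives 3 matching atoms.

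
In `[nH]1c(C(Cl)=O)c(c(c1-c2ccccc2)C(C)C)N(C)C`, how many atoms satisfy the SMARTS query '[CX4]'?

The query [CX4] means: C with X4: aliphatic carbon with exactly 4 total connections (bonds + H).
Check the 20 heavy atoms by environment: 1× n (aromatic, X3) → no; 10× c (aromatic, X3) → no; 1× N (X3) → no; 5× C (X4) → match; 1× C (X3) → no; 1× O (X1) → no; 1× Cl (X1) → no.
That gives 5 matching atoms.

5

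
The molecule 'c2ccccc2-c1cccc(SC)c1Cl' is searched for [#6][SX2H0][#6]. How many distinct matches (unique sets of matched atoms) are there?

[#6][SX2H0][#6] is the SMARTS for a thioether: an aliphatic sulfur bridging two carbons with no H on the sulfur.
Exactly one fragment in the molecule meets all constraints, giving 1 match.

1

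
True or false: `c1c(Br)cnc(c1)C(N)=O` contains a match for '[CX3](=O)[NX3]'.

True

The pattern [CX3](=O)[NX3] describes a carbonyl carbon bonded to a trivalent nitrogen — an amide.
The molecule carries a primary amide (-C(=O)NH2), whose atoms satisfy every constraint of the query, so the pattern matches.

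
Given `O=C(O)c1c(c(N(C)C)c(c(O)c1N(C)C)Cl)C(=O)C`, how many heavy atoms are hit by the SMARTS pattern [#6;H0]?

8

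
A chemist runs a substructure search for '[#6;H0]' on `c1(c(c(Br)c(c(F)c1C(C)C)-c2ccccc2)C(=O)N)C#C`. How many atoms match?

9

Check the 22 heavy atoms by environment: 7× c (aromatic, H0) → match; 5× c (aromatic, H1) → no; 2× C (H0) → match; 1× O (H0) → no; 1× N (H2) → no; 2× C (H1) → no; 1× F (H0) → no; 1× Br (H0) → no; 2× C (H3) → no.
Summing the matching environments: 7 + 2 = 9 matching atoms.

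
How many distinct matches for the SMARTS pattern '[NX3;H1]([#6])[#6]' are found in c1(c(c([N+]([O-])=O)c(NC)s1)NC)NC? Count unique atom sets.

[NX3;H1]([#6])[#6] is the SMARTS for a secondary amine: a trivalent nitrogen with one H, bonded to two carbons.
The molecule carries 3 separate instances of an N-methylamino group (-NHCH3) meeting every constraint; each maps to a distinct set of atoms, giving 3 matches.

3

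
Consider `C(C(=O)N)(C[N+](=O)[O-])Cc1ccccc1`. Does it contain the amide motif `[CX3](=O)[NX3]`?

The pattern [CX3](=O)[NX3] describes a carbonyl carbon bonded to a trivalent nitrogen — an amide.
The molecule carries a primary amide (-C(=O)NH2), whose atoms satisfy every constraint of the query, so the pattern matches.

Yes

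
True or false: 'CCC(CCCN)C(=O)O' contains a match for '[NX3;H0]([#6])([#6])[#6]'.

The pattern [NX3;H0]([#6])([#6])[#6] describes a trivalent nitrogen with no H, bonded to three carbons — a tertiary amine.
The closest candidate here is a primary amino group (-NH2), but the nitrogen has H2, not H0 with three carbons. No other fragment satisfies the full query, so there is no match.

False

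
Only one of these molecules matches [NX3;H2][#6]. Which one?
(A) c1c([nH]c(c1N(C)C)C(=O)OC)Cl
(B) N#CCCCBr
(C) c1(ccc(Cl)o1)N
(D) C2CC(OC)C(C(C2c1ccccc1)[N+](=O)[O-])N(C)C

C

[NX3;H2][#6] describes a trivalent nitrogen with two H attached to carbon (a primary amine).
(A) has a dimethylamino group (-N(CH3)2) but the nitrogen has H0, not H2.
(B) has a nitrile (-C#N) but the nitrogen is NX1 (triple-bonded), not NX3 with two H.
(C) contains a primary amino group (-NH2), which satisfies every atom and bond constraint.
(D) has a dimethylamino group (-N(CH3)2) but the nitrogen has H0, not H2.
So the answer is (C).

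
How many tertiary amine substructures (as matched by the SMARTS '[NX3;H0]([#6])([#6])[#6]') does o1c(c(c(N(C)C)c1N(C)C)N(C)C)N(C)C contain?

[NX3;H0]([#6])([#6])[#6] is the SMARTS for a tertiary amine: a trivalent nitrogen with no H, bonded to three carbons.
The molecule carries 4 separate instances of a dimethylamino group (-N(CH3)2) meeting every constraint; each maps to a distinct set of atoms, giving 4 matches.

4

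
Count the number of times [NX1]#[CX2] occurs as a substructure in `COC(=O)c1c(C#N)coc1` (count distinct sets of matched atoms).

[NX1]#[CX2] is the SMARTS for a nitrile: a nitrogen triple-bonded to a two-connected carbon.
Exactly one fragment in the molecule meets all constraints, giving 1 match.

1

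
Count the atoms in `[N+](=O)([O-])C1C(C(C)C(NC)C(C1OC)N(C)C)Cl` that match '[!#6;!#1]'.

7

Check the 18 heavy atoms by environment: 11× C → no; 2× O → match; 1× N (charge +1) → match; 1× O (charge -1) → match; 2× N → match; 1× Cl → match.
Summing the matching environments: 2 + 1 + 1 + 2 + 1 = 7 matching atoms.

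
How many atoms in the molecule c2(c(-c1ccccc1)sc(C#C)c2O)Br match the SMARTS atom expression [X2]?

4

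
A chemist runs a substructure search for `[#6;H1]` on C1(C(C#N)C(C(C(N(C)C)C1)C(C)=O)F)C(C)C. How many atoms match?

Check the 18 heavy atoms by environment: 6× C (H1) → match; 1× C (H2) → no; 2× C (H0) → no; 1× O (H0) → no; 5× C (H3) → no; 2× N (H0) → no; 1× F (H0) → no.
That gives 6 matching atoms.

6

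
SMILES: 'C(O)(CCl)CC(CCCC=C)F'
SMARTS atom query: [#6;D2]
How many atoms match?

6

Check the 12 heavy atoms by environment: 6× C (D2) → match; 2× C (D3) → no; 1× Cl (D1) → no; 1× O (D1) → no; 1× C (D1) → no; 1× F (D1) → no.
That gives 6 matching atoms.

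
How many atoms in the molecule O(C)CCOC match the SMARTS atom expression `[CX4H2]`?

2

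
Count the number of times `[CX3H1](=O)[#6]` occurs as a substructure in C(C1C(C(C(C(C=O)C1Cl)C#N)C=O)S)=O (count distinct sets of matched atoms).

3

[CX3H1](=O)[#6] is the SMARTS for an aldehyde: an sp2 carbon with one H, double-bonded to O and single-bonded to carbon.
The molecule carries 3 separate instances of an aldehyde (-CHO) meeting every constraint; each maps to a distinct set of atoms, giving 3 matches.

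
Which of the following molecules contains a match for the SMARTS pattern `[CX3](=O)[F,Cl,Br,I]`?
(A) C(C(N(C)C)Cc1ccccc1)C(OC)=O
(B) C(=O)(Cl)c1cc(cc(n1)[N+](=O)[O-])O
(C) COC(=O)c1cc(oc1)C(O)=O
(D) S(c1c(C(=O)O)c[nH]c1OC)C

B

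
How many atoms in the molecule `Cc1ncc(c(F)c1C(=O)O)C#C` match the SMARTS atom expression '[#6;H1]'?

The query [#6;H1] means: any carbon bearing exactly one hydrogen.
Check the 13 heavy atoms by environment: 1× n (aromatic, H0) → no; 4× c (aromatic, H0) → no; 1× c (aromatic, H1) → match; 2× C (H0) → no; 1× O (H0) → no; 1× O (H1) → no; 1× C (H1) → match; 1× C (H3) → no; 1× F (H0) → no.
Summing the matching environments: 1 + 1 = 2 matching atoms.

2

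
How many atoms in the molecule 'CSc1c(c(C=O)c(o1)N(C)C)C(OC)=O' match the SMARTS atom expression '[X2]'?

3

The query [X2] means: any atom with exactly two total connections (bonds + H).
Check the 16 heavy atoms by environment: 1× o (aromatic, X2) → match; 4× c (aromatic, X3) → no; 1× S (X2) → match; 4× C (X4) → no; 2× C (X3) → no; 2× O (X1) → no; 1× O (X2) → match; 1× N (X3) → no.
Summing the matching environments: 1 + 1 + 1 = 3 matching atoms.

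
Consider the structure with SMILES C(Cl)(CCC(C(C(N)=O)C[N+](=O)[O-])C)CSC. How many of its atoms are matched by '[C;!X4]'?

1

The query [C;!X4] means: aliphatic carbon that does not have four total connections.
Check the 17 heavy atoms by environment: 9× C (X4) → no; 1× S (X2) → no; 1× Cl (X1) → no; 1× N (charge +1, X3) → no; 1× O (charge -1, X1) → no; 2× O (X1) → no; 1× C (X3) → match; 1× N (X3) → no.
That gives 1 matching atom.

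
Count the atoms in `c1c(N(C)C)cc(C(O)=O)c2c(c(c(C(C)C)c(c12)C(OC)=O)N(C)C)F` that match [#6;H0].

10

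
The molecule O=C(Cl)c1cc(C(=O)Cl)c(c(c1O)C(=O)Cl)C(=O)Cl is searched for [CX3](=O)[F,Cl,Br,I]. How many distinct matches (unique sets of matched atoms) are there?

4

[CX3](=O)[F,Cl,Br,I] is the SMARTS for an acyl halide: a carbonyl carbon bonded to a halogen.
The molecule carries 4 separate instances of an acyl chloride (-C(=O)Cl) meeting every constraint; each maps to a distinct set of atoms, giving 4 matches.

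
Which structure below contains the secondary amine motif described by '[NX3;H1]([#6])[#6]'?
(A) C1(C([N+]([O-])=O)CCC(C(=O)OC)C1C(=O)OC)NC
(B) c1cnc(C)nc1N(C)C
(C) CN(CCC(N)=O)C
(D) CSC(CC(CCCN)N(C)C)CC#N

[NX3;H1]([#6])[#6] describes a trivalent nitrogen with one H, bonded to two carbons (a secondary amine).
(A) contains an N-methylamino group (-NHCH3), which satisfies every atom and bond constraint.
(B) has a dimethylamino group (-N(CH3)2) but the nitrogen has H0, not H1.
(C) has a primary amide (-C(=O)NH2) but the -C(=O)NH2 nitrogen has H2, not H1.
(D) has a dimethylamino group (-N(CH3)2) but the nitrogen has H0, not H1.
So the answer is (A).

A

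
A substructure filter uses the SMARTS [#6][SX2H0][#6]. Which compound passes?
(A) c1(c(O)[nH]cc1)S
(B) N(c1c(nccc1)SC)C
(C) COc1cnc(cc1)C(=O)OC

B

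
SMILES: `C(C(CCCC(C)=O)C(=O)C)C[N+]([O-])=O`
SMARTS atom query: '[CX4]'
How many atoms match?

Check the 15 heavy atoms by environment: 8× C (X4) → match; 2× C (X3) → no; 3× O (X1) → no; 1× N (charge +1, X3) → no; 1× O (charge -1, X1) → no.
That gives 8 matching atoms.

8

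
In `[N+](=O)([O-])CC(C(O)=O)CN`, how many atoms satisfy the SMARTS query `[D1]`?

The query [D1] means: atom with exactly one heavy-atom neighbour (degree 1).
Check the 10 heavy atoms by environment: 2× C (D2) → no; 2× C (D3) → no; 1× N (D1) → match; 1× N (charge +1, D3) → no; 1× O (charge -1, D1) → match; 3× O (D1) → match.
Summing the matching environments: 1 + 1 + 3 = 5 matching atoms.

5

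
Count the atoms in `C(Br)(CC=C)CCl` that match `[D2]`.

3

The query [D2] means: atom with exactly two heavy-atom neighbours.
Check the 7 heavy atoms by environment: 3× C (D2) → match; 1× C (D3) → no; 1× Cl (D1) → no; 1× C (D1) → no; 1× Br (D1) → no.
That gives 3 matching atoms.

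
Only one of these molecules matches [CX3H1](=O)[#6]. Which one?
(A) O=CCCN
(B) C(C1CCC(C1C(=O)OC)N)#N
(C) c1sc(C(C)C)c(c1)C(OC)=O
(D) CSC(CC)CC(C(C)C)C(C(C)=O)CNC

[CX3H1](=O)[#6] describes an sp2 carbon with one H, double-bonded to O and single-bonded to carbon (an aldehyde).
(A) contains an aldehyde (-CHO), which satisfies every atom and bond constraint.
(B) has a methyl-ester group (-C(=O)OCH3) but the carbonyl carbon has H0, not H1.
(C) has a methyl-ester group (-C(=O)OCH3) but the carbonyl carbon has H0, not H1.
(D) has an acetyl/ketone group (-C(=O)CH3) but the carbonyl carbon has H0 (two carbon neighbours), not H1.
So the answer is (A).

A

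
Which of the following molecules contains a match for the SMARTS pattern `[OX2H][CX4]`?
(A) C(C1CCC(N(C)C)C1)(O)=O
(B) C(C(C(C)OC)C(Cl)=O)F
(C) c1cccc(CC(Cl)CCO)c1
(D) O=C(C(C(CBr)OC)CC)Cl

C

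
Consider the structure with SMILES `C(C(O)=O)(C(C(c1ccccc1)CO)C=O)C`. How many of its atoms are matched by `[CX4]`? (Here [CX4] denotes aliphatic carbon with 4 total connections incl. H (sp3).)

5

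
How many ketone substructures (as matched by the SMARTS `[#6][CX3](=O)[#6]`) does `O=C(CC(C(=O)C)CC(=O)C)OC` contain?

[#6][CX3](=O)[#6] is the SMARTS for a ketone: a carbonyl carbon (no H) flanked by two carbons.
The molecule carries 2 separate instances of an acetyl/ketone group (-C(=O)CH3) meeting every constraint; each maps to a distinct set of atoms, giving 2 matches.

2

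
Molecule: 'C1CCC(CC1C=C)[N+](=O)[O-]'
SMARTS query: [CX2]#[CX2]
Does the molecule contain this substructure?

No

The pattern [CX2]#[CX2] describes a carbon-carbon triple bond — an alkyne.
The closest candidate here is a vinyl group (-CH=CH2), but the C=C is a double bond; both carbons are CX3, not CX2. No other fragment satisfies the full query, so there is no match.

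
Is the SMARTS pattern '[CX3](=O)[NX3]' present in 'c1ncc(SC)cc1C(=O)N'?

Yes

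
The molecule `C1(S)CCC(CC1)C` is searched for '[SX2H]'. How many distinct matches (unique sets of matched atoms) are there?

[SX2H] is the SMARTS for a thiol: an aliphatic sulfur with two connections, one being H.
Exactly one fragment in the molecule meets all constraints, giving 1 match.

1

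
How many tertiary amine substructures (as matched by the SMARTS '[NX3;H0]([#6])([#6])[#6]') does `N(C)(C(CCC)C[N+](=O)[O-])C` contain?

1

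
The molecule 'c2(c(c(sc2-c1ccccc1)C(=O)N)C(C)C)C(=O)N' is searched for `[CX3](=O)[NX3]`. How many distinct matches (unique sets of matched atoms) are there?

2

[CX3](=O)[NX3] is the SMARTS for an amide: a carbonyl carbon bonded to a trivalent nitrogen.
The molecule carries 2 separate instances of a primary amide (-C(=O)NH2) meeting every constraint; each maps to a distinct set of atoms, giving 2 matches.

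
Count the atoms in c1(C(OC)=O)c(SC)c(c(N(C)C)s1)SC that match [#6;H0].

5

The query [#6;H0] means: any carbon with no attached hydrogen.
Check the 16 heavy atoms by environment: 1× s (aromatic, H0) → no; 4× c (aromatic, H0) → match; 1× N (H0) → no; 5× C (H3) → no; 2× S (H0) → no; 1× C (H0) → match; 2× O (H0) → no.
Summing the matching environments: 4 + 1 = 5 matching atoms.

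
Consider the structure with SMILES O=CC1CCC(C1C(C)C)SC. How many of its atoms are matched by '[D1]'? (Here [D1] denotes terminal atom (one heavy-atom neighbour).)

The query [D1] means: atom with exactly one heavy-atom neighbour (degree 1).
Check the 12 heavy atoms by environment: 4× C (D3) → no; 3× C (D2) → no; 3× C (D1) → match; 1× S (D2) → no; 1× O (D1) → match.
Summing the matching environments: 3 + 1 = 4 matching atoms.

4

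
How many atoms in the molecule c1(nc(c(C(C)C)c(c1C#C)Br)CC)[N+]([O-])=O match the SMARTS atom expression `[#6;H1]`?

The query [#6;H1] means: any carbon bearing exactly one hydrogen.
Check the 17 heavy atoms by environment: 1× n (aromatic, H0) → no; 5× c (aromatic, H0) → no; 1× C (H0) → no; 2× C (H1) → match; 1× C (H2) → no; 3× C (H3) → no; 1× N (charge +1, H0) → no; 1× O (charge -1, H0) → no; 1× O (H0) → no; 1× Br (H0) → no.
That gives 2 matching atoms.

2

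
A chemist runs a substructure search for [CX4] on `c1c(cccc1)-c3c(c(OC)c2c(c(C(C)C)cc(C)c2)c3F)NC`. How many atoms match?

6

Check the 25 heavy atoms by environment: 16× c (aromatic, X3) → no; 1× O (X2) → no; 6× C (X4) → match; 1× N (X3) → no; 1× F (X1) → no.
That gives 6 matching atoms.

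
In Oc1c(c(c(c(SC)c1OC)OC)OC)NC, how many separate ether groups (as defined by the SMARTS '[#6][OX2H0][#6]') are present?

3

[#6][OX2H0][#6] is the SMARTS for an ether: an aliphatic oxygen bridging two carbons with no H on the oxygen.
The molecule carries 3 separate instances of a methoxy ether (-OCH3) meeting every constraint; each maps to a distinct set of atoms, giving 3 matches.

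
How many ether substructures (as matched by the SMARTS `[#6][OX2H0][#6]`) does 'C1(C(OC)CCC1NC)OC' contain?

[#6][OX2H0][#6] is the SMARTS for an ether: an aliphatic oxygen bridging two carbons with no H on the oxygen.
The molecule carries 2 separate instances of a methoxy ether (-OCH3) meeting every constraint; each maps to a distinct set of atoms, giving 2 matches.

2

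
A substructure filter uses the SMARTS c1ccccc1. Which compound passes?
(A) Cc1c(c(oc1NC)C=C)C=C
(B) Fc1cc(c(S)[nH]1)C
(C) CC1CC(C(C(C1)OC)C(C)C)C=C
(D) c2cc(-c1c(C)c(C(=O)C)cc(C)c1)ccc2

c1ccccc1 describes six aromatic carbons in a ring (a benzene ring).
(A) has a methyl group (-CH3) but no six-membered all-carbon aromatic ring is present.
(B) has a methyl group (-CH3) but no six-membered all-carbon aromatic ring is present.
(C) has a methyl group (-CH3) but no six-membered all-carbon aromatic ring is present.
(D) contains a phenyl ring, which satisfies every atom and bond constraint.
So the answer is (D).

D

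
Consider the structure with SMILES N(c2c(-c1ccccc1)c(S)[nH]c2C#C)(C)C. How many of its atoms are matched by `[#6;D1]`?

Check the 17 heavy atoms by environment: 1× n (aromatic, D2) → no; 5× c (aromatic, D3) → no; 1× C (D2) → no; 3× C (D1) → match; 5× c (aromatic, D2) → no; 1× S (D1) → no; 1× N (D3) → no.
That gives 3 matching atoms.

3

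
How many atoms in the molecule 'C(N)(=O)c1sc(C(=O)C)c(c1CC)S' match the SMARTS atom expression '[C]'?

5

Check the 14 heavy atoms by environment: 1× s (aromatic) → no; 4× c (aromatic) → no; 5× C → match; 2× O → no; 1× N → no; 1× S → no.
That gives 5 matching atoms.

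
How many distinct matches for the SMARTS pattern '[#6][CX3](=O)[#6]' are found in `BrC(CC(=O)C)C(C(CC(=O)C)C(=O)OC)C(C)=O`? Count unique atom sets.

[#6][CX3](=O)[#6] is the SMARTS for a ketone: a carbonyl carbon (no H) flanked by two carbons.
The molecule carries 3 separate instances of an acetyl/ketone group (-C(=O)CH3) meeting every constraint; each maps to a distinct set of atoms, giving 3 matches.

3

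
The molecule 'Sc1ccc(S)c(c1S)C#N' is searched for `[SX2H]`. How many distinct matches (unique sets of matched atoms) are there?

[SX2H] is the SMARTS for a thiol: an aliphatic sulfur with two connections, one being H.
The molecule carries 3 separate instances of a thiol (-SH) meeting every constraint; each maps to a distinct set of atoms, giving 3 matches.

3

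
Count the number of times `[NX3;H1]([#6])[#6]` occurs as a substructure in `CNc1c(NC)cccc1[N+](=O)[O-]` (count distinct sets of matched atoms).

2

[NX3;H1]([#6])[#6] is the SMARTS for a secondary amine: a trivalent nitrogen with one H, bonded to two carbons.
The molecule carries 2 separate instances of an N-methylamino group (-NHCH3) meeting every constraint; each maps to a distinct set of atoms, giving 2 matches.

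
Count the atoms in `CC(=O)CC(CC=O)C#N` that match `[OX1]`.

2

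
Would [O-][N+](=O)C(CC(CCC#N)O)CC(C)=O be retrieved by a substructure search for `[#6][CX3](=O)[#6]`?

Yes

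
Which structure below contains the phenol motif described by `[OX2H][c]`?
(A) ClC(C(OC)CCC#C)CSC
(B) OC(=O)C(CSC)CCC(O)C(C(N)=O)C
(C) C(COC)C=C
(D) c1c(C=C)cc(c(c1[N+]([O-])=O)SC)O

D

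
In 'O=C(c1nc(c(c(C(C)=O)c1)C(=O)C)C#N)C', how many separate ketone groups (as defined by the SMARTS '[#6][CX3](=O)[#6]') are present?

[#6][CX3](=O)[#6] is the SMARTS for a ketone: a carbonyl carbon (no H) flanked by two carbons.
The molecule carries 3 separate instances of an acetyl/ketone group (-C(=O)CH3) meeting every constraint; each maps to a distinct set of atoms, giving 3 matches.

3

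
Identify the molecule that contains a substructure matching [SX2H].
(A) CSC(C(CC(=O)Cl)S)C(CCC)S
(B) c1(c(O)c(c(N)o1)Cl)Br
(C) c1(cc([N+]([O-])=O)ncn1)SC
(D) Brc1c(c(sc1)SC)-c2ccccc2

[SX2H] describes an aliphatic sulfur with two connections, one being H (a thiol).
(A) contains a thiol (-SH), which satisfies every atom and bond constraint.
(B) has a hydroxyl group (-OH) but it is an -OH, not an -SH.
(C) has a methylthio ether (-SCH3) but the sulfur has H0 (bonded to two carbons), not H1.
(D) has a methylthio ether (-SCH3) but the sulfur has H0 (bonded to two carbons), not H1.
So the answer is (A).

A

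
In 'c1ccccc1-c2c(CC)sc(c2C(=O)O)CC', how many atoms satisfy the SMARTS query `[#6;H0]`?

6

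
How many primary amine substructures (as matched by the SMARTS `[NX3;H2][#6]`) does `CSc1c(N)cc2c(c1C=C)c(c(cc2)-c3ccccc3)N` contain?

2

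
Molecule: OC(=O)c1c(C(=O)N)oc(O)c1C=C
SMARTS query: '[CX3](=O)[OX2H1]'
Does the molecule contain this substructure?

Yes

The pattern [CX3](=O)[OX2H1] describes an sp2 carbon double-bonded to O and single-bonded to an -OH oxygen — a carboxylic acid.
The molecule carries a carboxylic acid group (-C(=O)OH), whose atoms satisfy every constraint of the query, so the pattern matches.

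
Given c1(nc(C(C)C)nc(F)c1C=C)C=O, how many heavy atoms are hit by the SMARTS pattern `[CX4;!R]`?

3

The query [CX4;!R] means: aliphatic carbon with four total connections, not in a ring.
Check the 14 heavy atoms by environment: 2× n (aromatic, X2, in 6-ring) → no; 4× c (aromatic, X3, in 6-ring) → no; 1× F (X1, acyclic) → no; 3× C (X4, acyclic) → match; 3× C (X3, acyclic) → no; 1× O (X1, acyclic) → no.
That gives 3 matching atoms.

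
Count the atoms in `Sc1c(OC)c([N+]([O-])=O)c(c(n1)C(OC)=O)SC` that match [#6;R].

5

Check the 18 heavy atoms by environment: 1× n (aromatic, in 6-ring) → no; 5× c (aromatic, in 6-ring) → match; 4× C (acyclic) → no; 4× O (acyclic) → no; 2× S (acyclic) → no; 1× N (charge +1, acyclic) → no; 1× O (charge -1, acyclic) → no.
That gives 5 matching atoms.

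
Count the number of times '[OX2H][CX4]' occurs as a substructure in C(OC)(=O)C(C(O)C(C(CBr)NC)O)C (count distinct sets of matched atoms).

[OX2H][CX4] is the SMARTS for an aliphatic alcohol: a hydroxyl oxygen bound to an sp3 (X4) carbon.
The molecule carries 2 separate instances of a hydroxyl group (-OH) meeting every constraint; each maps to a distinct set of atoms, giving 2 matches.

2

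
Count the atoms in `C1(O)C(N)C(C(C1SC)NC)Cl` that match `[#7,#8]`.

3

The query [#7,#8] means: nitrogen or oxygen (comma = OR).
Check the 12 heavy atoms by environment: 7× C → no; 2× N → match; 1× O → match; 1× Cl → no; 1× S → no.
Summing the matching environments: 2 + 1 = 3 matching atoms.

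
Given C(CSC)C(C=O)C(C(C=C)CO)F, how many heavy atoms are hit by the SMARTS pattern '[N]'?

0

The query [N] means: uppercase N matches aliphatic (non-aromatic) nitrogen only.
Check the 14 heavy atoms by environment: 10× C → no; 1× S → no; 2× O → no; 1× F → no.
No environment satisfies the query, so 0 matching atoms.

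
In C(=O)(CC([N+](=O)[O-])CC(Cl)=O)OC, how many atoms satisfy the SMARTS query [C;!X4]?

2

The query [C;!X4] means: aliphatic carbon that does not have four total connections.
Check the 13 heavy atoms by environment: 4× C (X4) → no; 2× C (X3) → match; 3× O (X1) → no; 1× Cl (X1) → no; 1× O (X2) → no; 1× N (charge +1, X3) → no; 1× O (charge -1, X1) → no.
That gives 2 matching atoms.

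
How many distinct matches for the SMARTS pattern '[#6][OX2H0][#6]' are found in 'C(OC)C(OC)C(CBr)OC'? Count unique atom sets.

3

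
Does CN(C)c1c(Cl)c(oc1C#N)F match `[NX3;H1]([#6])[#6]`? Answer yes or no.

No

The pattern [NX3;H1]([#6])[#6] describes a trivalent nitrogen with one H, bonded to two carbons — a secondary amine.
The closest candidate here is a dimethylamino group (-N(CH3)2), but the nitrogen has H0, not H1. No other fragment satisfies the full query, so there is no match.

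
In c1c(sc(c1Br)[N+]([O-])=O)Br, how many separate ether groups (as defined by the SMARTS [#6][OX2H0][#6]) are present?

[#6][OX2H0][#6] is the SMARTS for an ether: an aliphatic oxygen bridging two carbons with no H on the oxygen.
No fragment in the molecule satisfies every constraint, giving 0 matches.

0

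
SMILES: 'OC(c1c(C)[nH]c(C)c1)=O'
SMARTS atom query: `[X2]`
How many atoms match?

Check the 10 heavy atoms by environment: 1× n (aromatic, X3) → no; 4× c (aromatic, X3) → no; 1× C (X3) → no; 1× O (X1) → no; 1× O (X2) → match; 2× C (X4) → no.
That gives 1 matching atom.

1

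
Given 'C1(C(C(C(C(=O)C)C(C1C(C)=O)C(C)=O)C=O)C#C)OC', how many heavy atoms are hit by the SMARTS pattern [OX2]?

The query [OX2] means: aliphatic oxygen with two total connections — ether, hydroxyl, or ester single-bond O.
Check the 21 heavy atoms by environment: 10× C (X4) → no; 1× O (X2) → match; 2× C (X2) → no; 4× C (X3) → no; 4× O (X1) → no.
That gives 1 matching atom.

1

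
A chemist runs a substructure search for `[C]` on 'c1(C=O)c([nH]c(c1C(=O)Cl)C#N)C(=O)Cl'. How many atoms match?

The query [C] means: uppercase C matches aliphatic (non-aromatic) carbon only.
Check the 15 heavy atoms by environment: 1× n (aromatic) → no; 4× c (aromatic) → no; 4× C → match; 3× O → no; 2× Cl → no; 1× N → no.
That gives 4 matching atoms.

4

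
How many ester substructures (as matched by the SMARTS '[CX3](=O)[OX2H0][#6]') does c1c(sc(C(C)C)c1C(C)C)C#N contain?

[CX3](=O)[OX2H0][#6] is the SMARTS for an ester: a carbonyl carbon bonded to an oxygen that is itself bonded to carbon (no H on that O).
No fragment in the molecule satisfies every constraint, giving 0 matches.

0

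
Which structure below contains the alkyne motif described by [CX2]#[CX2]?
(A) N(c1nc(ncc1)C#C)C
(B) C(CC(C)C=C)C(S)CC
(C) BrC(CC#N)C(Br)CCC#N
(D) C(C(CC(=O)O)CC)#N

A

[CX2]#[CX2] describes a carbon-carbon triple bond (an alkyne).
(A) contains an ethynyl group (-C#CH), which satisfies every atom and bond constraint.
(B) has a vinyl group (-CH=CH2) but the C=C is a double bond; both carbons are CX3, not CX2.
(C) has a nitrile (-C#N) but the triple bond is C#N, not C#C.
(D) has a nitrile (-C#N) but the triple bond is C#N, not C#C.
So the answer is (A).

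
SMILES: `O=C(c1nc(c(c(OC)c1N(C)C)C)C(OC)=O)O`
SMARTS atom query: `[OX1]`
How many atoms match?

2

Check the 19 heavy atoms by environment: 1× n (aromatic, X2) → no; 5× c (aromatic, X3) → no; 1× N (X3) → no; 5× C (X4) → no; 2× C (X3) → no; 2× O (X1) → match; 3× O (X2) → no.
That gives 2 matching atoms.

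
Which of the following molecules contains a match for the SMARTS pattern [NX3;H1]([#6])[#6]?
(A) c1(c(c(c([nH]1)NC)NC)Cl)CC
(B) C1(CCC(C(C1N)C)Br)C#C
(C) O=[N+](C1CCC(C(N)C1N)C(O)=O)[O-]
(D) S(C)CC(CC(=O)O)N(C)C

A

[NX3;H1]([#6])[#6] describes a trivalent nitrogen with one H, bonded to two carbons (a secondary amine).
(A) contains an N-methylamino group (-NHCH3), which satisfies every atom and bond constraint.
(B) has a primary amino group (-NH2) but the nitrogen has H2 and only one carbon neighbour.
(C) has a primary amino group (-NH2) but the nitrogen has H2 and only one carbon neighbour.
(D) has a dimethylamino group (-N(CH3)2) but the nitrogen has H0, not H1.
So the answer is (A).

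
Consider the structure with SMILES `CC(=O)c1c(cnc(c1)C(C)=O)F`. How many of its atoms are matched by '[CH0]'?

The query [CH0] means: aliphatic carbon with no attached hydrogen.
Check the 13 heavy atoms by environment: 1× n (aromatic, H0) → no; 3× c (aromatic, H0) → no; 2× c (aromatic, H1) → no; 2× C (H0) → match; 2× O (H0) → no; 2× C (H3) → no; 1× F (H0) → no.
That gives 2 matching atoms.

2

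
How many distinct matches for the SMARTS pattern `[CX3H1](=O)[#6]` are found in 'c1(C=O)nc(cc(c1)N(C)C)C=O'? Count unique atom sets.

[CX3H1](=O)[#6] is the SMARTS for an aldehyde: an sp2 carbon with one H, double-bonded to O and single-bonded to carbon.
The molecule carries 2 separate instances of an aldehyde (-CHO) meeting every constraint; each maps to a distinct set of atoms, giving 2 matches.

2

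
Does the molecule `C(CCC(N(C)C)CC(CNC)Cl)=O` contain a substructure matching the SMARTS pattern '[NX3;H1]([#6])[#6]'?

Yes

The pattern [NX3;H1]([#6])[#6] describes a trivalent nitrogen with one H, bonded to two carbons — a secondary amine.
The molecule carries an N-methylamino group (-NHCH3), whose atoms satisfy every constraint of the query, so the pattern matches.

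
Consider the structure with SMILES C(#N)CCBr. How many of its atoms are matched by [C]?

3

Check the 5 heavy atoms by environment: 3× C → match; 1× Br → no; 1× N → no.
That gives 3 matching atoms.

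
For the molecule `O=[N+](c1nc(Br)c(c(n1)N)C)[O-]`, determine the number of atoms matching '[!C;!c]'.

The query [!C;!c] means: neither aliphatic nor aromatic carbon — same as [!#6].
Check the 12 heavy atoms by environment: 2× n (aromatic) → match; 4× c (aromatic) → no; 1× Br → match; 1× N → match; 1× C → no; 1× N (charge +1) → match; 1× O (charge -1) → match; 1× O → match.
Summing the matching environments: 2 + 1 + 1 + 1 + 1 + 1 = 7 matching atoms.

7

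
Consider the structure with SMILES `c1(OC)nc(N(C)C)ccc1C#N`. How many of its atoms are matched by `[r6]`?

Check the 13 heavy atoms by environment: 1× n (aromatic, in 6-ring) → match; 5× c (aromatic, in 6-ring) → match; 4× C (acyclic) → no; 2× N (acyclic) → no; 1× O (acyclic) → no.
Summing the matching environments: 1 + 5 = 6 matching atoms.

6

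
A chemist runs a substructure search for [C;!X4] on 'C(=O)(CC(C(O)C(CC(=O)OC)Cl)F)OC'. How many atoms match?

The query [C;!X4] means: aliphatic carbon that does not have four total connections.
Check the 16 heavy atoms by environment: 7× C (X4) → no; 1× F (X1) → no; 1× Cl (X1) → no; 2× C (X3) → match; 2× O (X1) → no; 3× O (X2) → no.
That gives 2 matching atoms.

2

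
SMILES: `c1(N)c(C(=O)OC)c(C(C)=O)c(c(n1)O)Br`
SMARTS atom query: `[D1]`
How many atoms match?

7

The query [D1] means: atom with exactly one heavy-atom neighbour (degree 1).
Check the 16 heavy atoms by environment: 1× n (aromatic, D2) → no; 5× c (aromatic, D3) → no; 1× Br (D1) → match; 2× C (D3) → no; 3× O (D1) → match; 2× C (D1) → match; 1× O (D2) → no; 1× N (D1) → match.
Summing the matching environments: 1 + 3 + 2 + 1 = 7 matching atoms.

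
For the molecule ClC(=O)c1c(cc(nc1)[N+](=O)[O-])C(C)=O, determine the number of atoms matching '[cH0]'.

3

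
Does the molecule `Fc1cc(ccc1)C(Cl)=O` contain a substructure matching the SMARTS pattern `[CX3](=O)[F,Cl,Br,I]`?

Yes

The pattern [CX3](=O)[F,Cl,Br,I] describes a carbonyl carbon bonded to a halogen — an acyl halide.
The molecule carries an acyl chloride (-C(=O)Cl), whose atoms satisfy every constraint of the query, so the pattern matches.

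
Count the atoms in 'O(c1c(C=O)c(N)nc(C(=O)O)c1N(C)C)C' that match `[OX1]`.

2

Check the 17 heavy atoms by environment: 1× n (aromatic, X2) → no; 5× c (aromatic, X3) → no; 2× N (X3) → no; 2× C (X3) → no; 2× O (X1) → match; 2× O (X2) → no; 3× C (X4) → no.
That gives 2 matching atoms.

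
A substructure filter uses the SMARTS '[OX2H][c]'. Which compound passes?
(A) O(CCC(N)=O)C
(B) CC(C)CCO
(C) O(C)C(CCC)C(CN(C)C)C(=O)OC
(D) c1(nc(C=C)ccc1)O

D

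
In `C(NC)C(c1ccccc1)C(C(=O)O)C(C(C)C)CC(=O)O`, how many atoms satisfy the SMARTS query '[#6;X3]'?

8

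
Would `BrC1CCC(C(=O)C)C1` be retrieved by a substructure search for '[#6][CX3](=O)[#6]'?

Yes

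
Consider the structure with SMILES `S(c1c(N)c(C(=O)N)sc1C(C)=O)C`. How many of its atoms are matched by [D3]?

6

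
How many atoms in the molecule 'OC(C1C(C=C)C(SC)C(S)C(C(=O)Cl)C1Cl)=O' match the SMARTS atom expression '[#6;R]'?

The query [#6;R] means: carbon that is part of a ring.
Check the 18 heavy atoms by environment: 6× C (in 6-ring) → match; 2× S (acyclic) → no; 5× C (acyclic) → no; 3× O (acyclic) → no; 2× Cl (acyclic) → no.
That gives 6 matching atoms.

6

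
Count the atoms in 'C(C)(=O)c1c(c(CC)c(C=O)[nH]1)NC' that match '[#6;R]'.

4

The query [#6;R] means: carbon that is part of a ring.
Check the 14 heavy atoms by environment: 1× n (aromatic, in 5-ring) → no; 4× c (aromatic, in 5-ring) → match; 6× C (acyclic) → no; 2× O (acyclic) → no; 1× N (acyclic) → no.
That gives 4 matching atoms.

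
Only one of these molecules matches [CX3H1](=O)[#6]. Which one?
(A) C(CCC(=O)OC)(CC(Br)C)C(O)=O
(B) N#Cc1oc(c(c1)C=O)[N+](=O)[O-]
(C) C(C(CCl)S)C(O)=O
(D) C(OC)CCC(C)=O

[CX3H1](=O)[#6] describes an sp2 carbon with one H, double-bonded to O and single-bonded to carbon (an aldehyde).
(A) has a methyl-ester group (-C(=O)OCH3) but the carbonyl carbon has H0, not H1.
(B) contains an aldehyde (-CHO), which satisfies every atom and bond constraint.
(C) has a carboxylic acid group (-C(=O)OH) but the carbonyl carbon has H0 and is bonded to O, not H1.
(D) has an acetyl/ketone group (-C(=O)CH3) but the carbonyl carbon has H0 (two carbon neighbours), not H1.
So the answer is (B).

B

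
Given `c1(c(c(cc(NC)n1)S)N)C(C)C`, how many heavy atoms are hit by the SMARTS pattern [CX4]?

4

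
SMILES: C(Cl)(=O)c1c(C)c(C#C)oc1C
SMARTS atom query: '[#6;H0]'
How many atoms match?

Check the 12 heavy atoms by environment: 1× o (aromatic, H0) → no; 4× c (aromatic, H0) → match; 2× C (H0) → match; 1× O (H0) → no; 1× Cl (H0) → no; 2× C (H3) → no; 1× C (H1) → no.
Summing the matching environments: 4 + 2 = 6 matching atoms.

6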